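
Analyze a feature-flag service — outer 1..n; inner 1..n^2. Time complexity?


Reasoning: n times n^2
Complexity: O(n^3)

O(n^3)


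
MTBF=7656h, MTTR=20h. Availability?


Availability = MTBF / (MTBF + MTTR)
Availability = 7656 / (7656 + 20)
Availability = 7656 / 7676
Availability = 99.7394%

99.7394%


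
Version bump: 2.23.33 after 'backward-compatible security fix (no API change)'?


Current: 2.23.33
Change category: 'backward-compatible security fix (no API change)' → patch bump
SemVer rule: patch bump → increment PATCH (MAJOR and MINOR unchanged)
New: 2.23.34

2.23.34


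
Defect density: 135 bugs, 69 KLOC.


Defect density = defects / KLOC
Defect density = 135 / 69
Defect density = 1.957 defects/KLOC

1.957 defects/KLOC


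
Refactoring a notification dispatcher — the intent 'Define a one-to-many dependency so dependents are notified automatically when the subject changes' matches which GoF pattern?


This matches the Observer pattern

Observer


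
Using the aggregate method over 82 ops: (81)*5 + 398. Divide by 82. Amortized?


Formula: Amortized cost = Total cost / Operations
Total cost = (81 * 5) + (1 * 398)
Total cost = 405 + 398 = 803
Amortized = 803 / 82 = 9.7927

9.7927


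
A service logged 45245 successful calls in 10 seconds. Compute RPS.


Formula: throughput = requests / seconds
throughput = 45245 / 10
throughput = 4524.5 requests/second

4524.5 requests/second


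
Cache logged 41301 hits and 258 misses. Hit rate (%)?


Formula: hit rate = hits / (hits + misses) * 100
hit rate = 41301 / (41301 + 258) * 100
hit rate = 41301 / 41559 * 100
hit rate = 99.38%

99.38%


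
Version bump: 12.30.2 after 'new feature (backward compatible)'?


Current: 12.30.2
Change category: 'new feature (backward compatible)' → minor bump
SemVer rule: minor bump → increment MINOR, reset PATCH to 0 (MAJOR unchanged)
New: 12.31.0

12.31.0


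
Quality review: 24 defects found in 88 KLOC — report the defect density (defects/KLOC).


Defect density = defects / KLOC
Defect density = 24 / 88
Defect density = 0.273 defects/KLOC

0.273 defects/KLOC


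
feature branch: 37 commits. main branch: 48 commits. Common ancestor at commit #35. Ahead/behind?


Common ancestor: commit #35
feature commits after divergence: 37 - 35 = 2
main commits after divergence: 48 - 35 = 13
feature is 2 commits ahead of main
main is 13 commits ahead of feature

feature ahead: 2, main ahead: 13


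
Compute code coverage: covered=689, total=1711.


Coverage = covered / total * 100
Coverage = 689 / 1711 * 100
Coverage = 40.27%

40.27%


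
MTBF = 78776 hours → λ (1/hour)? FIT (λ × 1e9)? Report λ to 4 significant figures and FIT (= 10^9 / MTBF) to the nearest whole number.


Formula: λ = 1 / MTBF; FIT = λ × 1e9 = 1e9 / MTBF
λ = 1 / 78776 ≈ 1.269e-05 failures/hour
FIT = 1e9 / 78776 ≈ 12694 failures per 1e9 hours (nearest whole number)

λ = 1.269e-05 /h, FIT = 12694


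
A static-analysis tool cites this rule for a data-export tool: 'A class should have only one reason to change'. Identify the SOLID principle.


This describes the Single Responsibility Principle (SRP)

Single Responsibility Principle (SRP)


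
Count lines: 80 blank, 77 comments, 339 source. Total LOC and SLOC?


Total LOC = blank + comment + code
Total LOC = 80 + 77 + 339 = 496
SLOC (source only) = code = 339

Total LOC: 496, SLOC: 339


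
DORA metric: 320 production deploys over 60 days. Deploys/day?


Formula: deployments per day = releases / days
= 320 / 60
= 5.333 deploys/day
(equivalently, 37.33 deploys/week)

5.333 deploys/day


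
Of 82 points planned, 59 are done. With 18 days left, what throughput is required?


Formula: Required rate = Remaining points / Days left
Remaining = 82 - 59 = 23 points
Required rate = 23 / 18 = 1.28 points/day

1.28 points/day


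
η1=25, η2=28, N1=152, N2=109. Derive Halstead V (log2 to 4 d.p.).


Formula: V = N * log2(η), where N = N1 + N2 and η = η1 + η2
η = 25 + 28 = 53
N = 152 + 109 = 261
log2(53) ≈ 5.7279
V = 261 * 5.7279 = 1494.98

1494.98


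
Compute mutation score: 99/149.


Mutation score = killed / total * 100
Mutation score = 99 / 149 * 100
Mutation score = 66.44%

66.44%


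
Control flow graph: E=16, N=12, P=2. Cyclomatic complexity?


Formula: V(G) = E - N + 2P
V(G) = 16 - 12 + 2*2
V(G) = 4 + 4
V(G) = 8

8


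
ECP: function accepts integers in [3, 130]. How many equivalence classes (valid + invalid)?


Valid range: [3, 130]
Class 1: x < 3 — invalid
Class 2: 3 ≤ x ≤ 130 — valid
Class 3: x > 130 — invalid
Total equivalence classes: 3

3 equivalence classes


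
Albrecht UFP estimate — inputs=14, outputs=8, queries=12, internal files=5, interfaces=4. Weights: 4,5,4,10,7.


UFP = EI*4 + EO*5 + EQ*4 + ILF*10 + EIF*7
UFP = 14*4 + 8*5 + 12*4 + 5*10 + 4*7
UFP = 56 + 40 + 48 + 50 + 28
UFP = 222

222


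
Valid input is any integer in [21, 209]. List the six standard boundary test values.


Range: [21, 209]
Boundaries: just below min, min, min+1, max-1, max, just above max
Values: [20, 21, 22, 208, 209, 210]

[20, 21, 22, 208, 209, 210]


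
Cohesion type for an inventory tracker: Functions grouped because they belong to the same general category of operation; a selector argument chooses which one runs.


Reasoning: Grouped by category of activity, not by data or sequence
Type: Logical cohesion

Logical cohesion


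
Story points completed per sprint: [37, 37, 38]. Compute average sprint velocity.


Formula: Avg velocity = Total points / Number of sprints
Points: [37, 37, 38]
Sum = 37 + 37 + 38 = 112
Avg velocity = 112 / 3 = 37.33 points/sprint

37.33 points/sprint


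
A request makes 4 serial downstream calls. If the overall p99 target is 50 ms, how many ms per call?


Formula: per_stage = total_budget / stages
per_stage = 50 / 4
per_stage = 12.5 ms

12.5 ms


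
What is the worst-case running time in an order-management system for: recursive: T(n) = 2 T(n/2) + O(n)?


Reasoning: master theorem case 2 (merge-sort recurrence)
Complexity: O(n log n)

O(n log n)


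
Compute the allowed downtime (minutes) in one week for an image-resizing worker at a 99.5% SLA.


Formula: allowed downtime = period * (100 - SLA) / 100
Period (week) = 10080 minutes
Unavailability fraction = (100 - 99.5) / 100
Allowed downtime = 10080 * (100 - 99.5) / 100
Allowed downtime = 50.4 minutes

50.4 minutes


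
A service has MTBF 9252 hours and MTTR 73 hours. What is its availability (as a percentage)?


Availability = MTBF / (MTBF + MTTR)
Availability = 9252 / (9252 + 73)
Availability = 9252 / 9325
Availability = 99.2172%

99.2172%


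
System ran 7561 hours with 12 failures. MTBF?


Formula: MTBF = Total operating time / Number of failures
MTBF = 7561 / 12
MTBF = 630.08 hours

630.08 hours


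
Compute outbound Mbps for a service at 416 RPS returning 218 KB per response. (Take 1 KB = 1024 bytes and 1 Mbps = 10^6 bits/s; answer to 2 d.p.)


Formula: Mbps = payload_bytes * RPS * 8 / 1e6
Payload per request = 218 KB = 218 * 1024 = 223232 bytes
Total bytes/sec = 223232 * 416 = 92864512
Total bits/sec = 92864512 * 8 = 742916096
Mbps = 742916096 / 1e6 = 742.92

742.92 Mbps


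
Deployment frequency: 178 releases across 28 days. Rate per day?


Formula: deployments per day = releases / days
= 178 / 28
= 6.357 deploys/day
(equivalently, 44.5 deploys/week)

6.357 deploys/day


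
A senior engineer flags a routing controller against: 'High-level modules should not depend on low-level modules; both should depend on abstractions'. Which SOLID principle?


This describes the Dependency Inversion Principle (DIP)

Dependency Inversion Principle (DIP)


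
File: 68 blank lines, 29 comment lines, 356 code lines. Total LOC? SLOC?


Total LOC = blank + comment + code
Total LOC = 68 + 29 + 356 = 453
SLOC (source only) = code = 356

Total LOC: 453, SLOC: 356


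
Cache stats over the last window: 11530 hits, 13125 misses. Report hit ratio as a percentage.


Formula: hit rate = hits / (hits + misses) * 100
hit rate = 11530 / (11530 + 13125) * 100
hit rate = 11530 / 24655 * 100
hit rate = 46.77%

46.77%


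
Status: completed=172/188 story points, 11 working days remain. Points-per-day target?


Formula: Required rate = Remaining points / Days left
Remaining = 188 - 172 = 16 points
Required rate = 16 / 11 = 1.45 points/day

1.45 points/day


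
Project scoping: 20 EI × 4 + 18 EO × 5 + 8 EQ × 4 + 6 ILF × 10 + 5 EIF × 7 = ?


UFP = EI*4 + EO*5 + EQ*4 + ILF*10 + EIF*7
UFP = 20*4 + 18*5 + 8*4 + 6*10 + 5*7
UFP = 80 + 90 + 32 + 60 + 35
UFP = 297

297


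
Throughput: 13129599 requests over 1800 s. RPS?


Formula: throughput = requests / seconds
throughput = 13129599 / 1800
throughput = 7294.22 requests/second

7294.22 requests/second


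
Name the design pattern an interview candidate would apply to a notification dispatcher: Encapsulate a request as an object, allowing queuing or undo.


This matches the Command pattern

Command


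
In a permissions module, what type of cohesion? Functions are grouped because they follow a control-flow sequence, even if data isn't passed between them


Reasoning: Grouped by order of execution within a routine, not by data flow
Type: Procedural cohesion

Procedural cohesion


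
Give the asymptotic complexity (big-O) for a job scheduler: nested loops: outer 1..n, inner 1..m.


Reasoning: product of independent bounds
Complexity: O(n*m)

O(n*m)


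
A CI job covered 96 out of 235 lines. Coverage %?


Coverage = covered / total * 100
Coverage = 96 / 235 * 100
Coverage = 40.85%

40.85%


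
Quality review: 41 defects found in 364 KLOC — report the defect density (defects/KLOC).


Defect density = defects / KLOC
Defect density = 41 / 364
Defect density = 0.113 defects/KLOC

0.113 defects/KLOC


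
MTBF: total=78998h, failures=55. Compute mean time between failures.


Formula: MTBF = Total operating time / Number of failures
MTBF = 78998 / 55
MTBF = 1436.33 hours

1436.33 hours


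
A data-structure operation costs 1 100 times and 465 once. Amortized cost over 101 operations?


Formula: Amortized cost = Total cost / Operations
Total cost = (100 * 1) + (1 * 465)
Total cost = 100 + 465 = 565
Amortized = 565 / 101 = 5.5941

5.5941


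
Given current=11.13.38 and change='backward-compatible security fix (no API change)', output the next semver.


Current: 11.13.38
Change category: 'backward-compatible security fix (no API change)' → patch bump
SemVer rule: patch bump → increment PATCH (MAJOR and MINOR unchanged)
New: 11.13.39

11.13.39


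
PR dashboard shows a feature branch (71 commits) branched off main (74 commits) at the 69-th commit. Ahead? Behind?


Common ancestor: commit #69
feature commits after divergence: 71 - 69 = 2
main commits after divergence: 74 - 69 = 5
feature is 2 commits ahead of main
main is 5 commits ahead of feature

feature ahead: 2, main ahead: 5


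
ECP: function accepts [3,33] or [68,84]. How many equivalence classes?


Valid ranges: [3,33] and [68,84]
Class 1: x < 3 — invalid
Class 2: 3 ≤ x ≤ 33 — valid
Class 3: 33 < x < 68 — invalid (gap between ranges)
Class 4: 68 ≤ x ≤ 84 — valid
Class 5: x > 84 — invalid
Total equivalence classes: 5

5 equivalence classes


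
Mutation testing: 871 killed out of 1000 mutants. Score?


Mutation score = killed / total * 100
Mutation score = 871 / 1000 * 100
Mutation score = 87.1%

87.1%


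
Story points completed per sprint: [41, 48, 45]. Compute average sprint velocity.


Formula: Avg velocity = Total points / Number of sprints
Points: [41, 48, 45]
Sum = 41 + 48 + 45 = 134
Avg velocity = 134 / 3 = 44.67 points/sprint

44.67 points/sprint


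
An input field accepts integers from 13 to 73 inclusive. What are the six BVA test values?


Range: [13, 73]
Boundaries: just below min, min, min+1, max-1, max, just above max
Values: [12, 13, 14, 72, 73, 74]

[12, 13, 14, 72, 73, 74]


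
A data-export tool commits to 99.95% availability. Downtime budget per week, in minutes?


Formula: allowed downtime = period * (100 - SLA) / 100
Period (week) = 10080 minutes
Unavailability fraction = (100 - 99.95) / 100
Allowed downtime = 10080 * (100 - 99.95) / 100
Allowed downtime = 5.04 minutes

5.04 minutes


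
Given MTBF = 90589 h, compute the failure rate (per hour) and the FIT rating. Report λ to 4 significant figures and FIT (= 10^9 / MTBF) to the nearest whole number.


Formula: λ = 1 / MTBF; FIT = λ × 1e9 = 1e9 / MTBF
λ = 1 / 90589 ≈ 1.104e-05 failures/hour
FIT = 1e9 / 90589 ≈ 11039 failures per 1e9 hours (nearest whole number)

λ = 1.104e-05 /h, FIT = 11039


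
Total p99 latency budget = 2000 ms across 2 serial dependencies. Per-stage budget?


Formula: per_stage = total_budget / stages
per_stage = 2000 / 2
per_stage = 1000.0 ms

1000.0 ms


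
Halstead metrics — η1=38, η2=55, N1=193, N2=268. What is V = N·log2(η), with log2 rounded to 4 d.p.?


Formula: V = N * log2(η), where N = N1 + N2 and η = η1 + η2
η = 38 + 55 = 93
N = 193 + 268 = 461
log2(93) ≈ 6.5392
V = 461 * 6.5392 = 3014.57

3014.57


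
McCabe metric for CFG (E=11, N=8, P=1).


Formula: V(G) = E - N + 2P
V(G) = 11 - 8 + 2*1
V(G) = 3 + 2
V(G) = 5

5


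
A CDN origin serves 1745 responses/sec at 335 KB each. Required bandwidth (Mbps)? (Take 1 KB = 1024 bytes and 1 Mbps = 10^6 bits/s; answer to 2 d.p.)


Formula: Mbps = payload_bytes * RPS * 8 / 1e6
Payload per request = 335 KB = 335 * 1024 = 343040 bytes
Total bytes/sec = 343040 * 1745 = 598604800
Total bits/sec = 598604800 * 8 = 4788838400
Mbps = 4788838400 / 1e6 = 4788.84

4788.84 Mbps


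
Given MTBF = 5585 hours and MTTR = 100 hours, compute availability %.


Availability = MTBF / (MTBF + MTTR)
Availability = 5585 / (5585 + 100)
Availability = 5585 / 5685
Availability = 98.241%

98.241%


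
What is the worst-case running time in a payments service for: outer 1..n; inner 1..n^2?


Reasoning: n times n^2
Complexity: O(n^3)

O(n^3)


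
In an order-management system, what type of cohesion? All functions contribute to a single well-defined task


Reasoning: Best: single purpose
Type: Functional cohesion

Functional cohesion


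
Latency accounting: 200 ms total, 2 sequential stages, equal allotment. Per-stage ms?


Formula: per_stage = total_budget / stages
per_stage = 200 / 2
per_stage = 100.0 ms

100.0 ms


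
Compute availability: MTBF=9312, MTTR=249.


Availability = MTBF / (MTBF + MTTR)
Availability = 9312 / (9312 + 249)
Availability = 9312 / 9561
Availability = 97.3957%

97.3957%


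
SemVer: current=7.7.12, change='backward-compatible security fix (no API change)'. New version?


Current: 7.7.12
Change category: 'backward-compatible security fix (no API change)' → patch bump
SemVer rule: patch bump → increment PATCH (MAJOR and MINOR unchanged)
New: 7.7.13

7.7.13


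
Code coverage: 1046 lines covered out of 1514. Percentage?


Coverage = covered / total * 100
Coverage = 1046 / 1514 * 100
Coverage = 69.09%

69.09%


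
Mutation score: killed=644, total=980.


Mutation score = killed / total * 100
Mutation score = 644 / 980 * 100
Mutation score = 65.71%

65.71%


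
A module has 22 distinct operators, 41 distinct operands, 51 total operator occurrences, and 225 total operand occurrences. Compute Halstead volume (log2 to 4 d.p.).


Formula: V = N * log2(η), where N = N1 + N2 and η = η1 + η2
η = 22 + 41 = 63
N = 51 + 225 = 276
log2(63) ≈ 5.9773
V = 276 * 5.9773 = 1649.73

1649.73


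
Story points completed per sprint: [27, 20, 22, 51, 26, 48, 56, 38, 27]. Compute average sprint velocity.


Formula: Avg velocity = Total points / Number of sprints
Points: [27, 20, 22, 51, 26, 48, 56, 38, 27]
Sum = 27 + 20 + 22 + 51 + 26 + 48 + 56 + 38 + 27 = 315
Avg velocity = 315 / 9 = 35.0 points/sprint

35.0 points/sprint


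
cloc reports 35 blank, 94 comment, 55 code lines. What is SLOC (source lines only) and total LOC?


Total LOC = blank + comment + code
Total LOC = 35 + 94 + 55 = 184
SLOC (source only) = code = 55

Total LOC: 184, SLOC: 55


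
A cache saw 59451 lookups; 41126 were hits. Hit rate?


Formula: hit rate = hits / (hits + misses) * 100
hit rate = 41126 / (41126 + 18325) * 100
hit rate = 41126 / 59451 * 100
hit rate = 69.18%

69.18%


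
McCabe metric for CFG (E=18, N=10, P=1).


Formula: V(G) = E - N + 2P
V(G) = 18 - 10 + 2*1
V(G) = 8 + 2
V(G) = 10

10


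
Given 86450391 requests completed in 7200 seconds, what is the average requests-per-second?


Formula: throughput = requests / seconds
throughput = 86450391 / 7200
throughput = 12007.0 requests/second

12007.0 requests/second


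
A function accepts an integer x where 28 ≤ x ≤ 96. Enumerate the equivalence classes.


Valid range: [28, 96]
Class 1: x < 28 — invalid
Class 2: 28 ≤ x ≤ 96 — valid
Class 3: x > 96 — invalid
Total equivalence classes: 3

3 equivalence classes


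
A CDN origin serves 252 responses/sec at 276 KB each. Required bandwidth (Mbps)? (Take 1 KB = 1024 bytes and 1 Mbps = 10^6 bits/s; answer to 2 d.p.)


Formula: Mbps = payload_bytes * RPS * 8 / 1e6
Payload per request = 276 KB = 276 * 1024 = 282624 bytes
Total bytes/sec = 282624 * 252 = 71221248
Total bits/sec = 71221248 * 8 = 569769984
Mbps = 569769984 / 1e6 = 569.77

569.77 Mbps


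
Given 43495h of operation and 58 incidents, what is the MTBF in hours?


Formula: MTBF = Total operating time / Number of failures
MTBF = 43495 / 58
MTBF = 749.91 hours

749.91 hours


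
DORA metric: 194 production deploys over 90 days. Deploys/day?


Formula: deployments per day = releases / days
= 194 / 90
= 2.156 deploys/day
(equivalently, 15.09 deploys/week)

2.156 deploys/day


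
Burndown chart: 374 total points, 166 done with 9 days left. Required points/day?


Formula: Required rate = Remaining points / Days left
Remaining = 374 - 166 = 208 points
Required rate = 208 / 9 = 23.11 points/day

23.11 points/day


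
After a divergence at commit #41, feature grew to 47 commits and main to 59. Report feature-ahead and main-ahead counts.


Common ancestor: commit #41
feature commits after divergence: 47 - 41 = 6
main commits after divergence: 59 - 41 = 18
feature is 6 commits ahead of main
main is 18 commits ahead of feature

feature ahead: 6, main ahead: 18


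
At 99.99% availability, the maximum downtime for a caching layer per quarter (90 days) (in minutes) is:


Formula: allowed downtime = period * (100 - SLA) / 100
Period (quarter (90 days)) = 129600 minutes
Unavailability fraction = (100 - 99.99) / 100
Allowed downtime = 129600 * (100 - 99.99) / 100
Allowed downtime = 12.96 minutes

12.96 minutes


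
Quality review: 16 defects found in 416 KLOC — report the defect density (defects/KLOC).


Defect density = defects / KLOC
Defect density = 16 / 416
Defect density = 0.038 defects/KLOC

0.038 defects/KLOC


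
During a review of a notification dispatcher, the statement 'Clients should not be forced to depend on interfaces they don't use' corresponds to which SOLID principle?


This describes the Interface Segregation Principle (ISP)

Interface Segregation Principle (ISP)


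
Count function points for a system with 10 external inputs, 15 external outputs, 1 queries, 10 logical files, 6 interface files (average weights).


UFP = EI*4 + EO*5 + EQ*4 + ILF*10 + EIF*7
UFP = 10*4 + 15*5 + 1*4 + 10*10 + 6*7
UFP = 40 + 75 + 4 + 100 + 42
UFP = 261

261


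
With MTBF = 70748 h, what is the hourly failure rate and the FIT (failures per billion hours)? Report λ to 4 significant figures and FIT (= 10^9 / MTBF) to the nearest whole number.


Formula: λ = 1 / MTBF; FIT = λ × 1e9 = 1e9 / MTBF
λ = 1 / 70748 ≈ 1.413e-05 failures/hour
FIT = 1e9 / 70748 ≈ 14135 failures per 1e9 hours (nearest whole number)

λ = 1.413e-05 /h, FIT = 14135


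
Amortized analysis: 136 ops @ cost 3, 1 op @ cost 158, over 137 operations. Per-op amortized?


Formula: Amortized cost = Total cost / Operations
Total cost = (136 * 3) + (1 * 158)
Total cost = 408 + 158 = 566
Amortized = 566 / 137 = 4.1314

4.1314


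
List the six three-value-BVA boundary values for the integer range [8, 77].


Range: [8, 77]
Boundaries: just below min, min, min+1, max-1, max, just above max
Values: [7, 8, 9, 76, 77, 78]

[7, 8, 9, 76, 77, 78]


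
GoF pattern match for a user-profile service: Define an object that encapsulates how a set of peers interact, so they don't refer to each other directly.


This matches the Mediator pattern

Mediator


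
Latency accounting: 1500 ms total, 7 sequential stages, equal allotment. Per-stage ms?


Formula: per_stage = total_budget / stages
per_stage = 1500 / 7
per_stage = 214.29 ms

214.29 ms


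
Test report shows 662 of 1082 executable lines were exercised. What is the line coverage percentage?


Coverage = covered / total * 100
Coverage = 662 / 1082 * 100
Coverage = 61.18%

61.18%


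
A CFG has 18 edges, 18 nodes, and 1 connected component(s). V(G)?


Formula: V(G) = E - N + 2P
V(G) = 18 - 18 + 2*1
V(G) = 0 + 2
V(G) = 2

2


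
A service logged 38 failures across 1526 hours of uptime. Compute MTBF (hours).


Formula: MTBF = Total operating time / Number of failures
MTBF = 1526 / 38
MTBF = 40.16 hours

40.16 hours


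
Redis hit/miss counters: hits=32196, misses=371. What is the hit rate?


Formula: hit rate = hits / (hits + misses) * 100
hit rate = 32196 / (32196 + 371) * 100
hit rate = 32196 / 32567 * 100
hit rate = 98.86%

98.86%


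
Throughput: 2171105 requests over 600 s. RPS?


Formula: throughput = requests / seconds
throughput = 2171105 / 600
throughput = 3618.51 requests/second

3618.51 requests/second


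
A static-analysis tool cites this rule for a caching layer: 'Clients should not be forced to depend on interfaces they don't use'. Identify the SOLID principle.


This describes the Interface Segregation Principle (ISP)

Interface Segregation Principle (ISP)


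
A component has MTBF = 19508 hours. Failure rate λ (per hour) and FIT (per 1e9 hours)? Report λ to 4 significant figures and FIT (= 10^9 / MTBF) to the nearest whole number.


Formula: λ = 1 / MTBF; FIT = λ × 1e9 = 1e9 / MTBF
λ = 1 / 19508 ≈ 5.126e-05 failures/hour
FIT = 1e9 / 19508 ≈ 51261 failures per 1e9 hours (nearest whole number)

λ = 5.126e-05 /h, FIT = 51261


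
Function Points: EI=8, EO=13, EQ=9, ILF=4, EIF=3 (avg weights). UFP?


UFP = EI*4 + EO*5 + EQ*4 + ILF*10 + EIF*7
UFP = 8*4 + 13*5 + 9*4 + 4*10 + 3*7
UFP = 32 + 65 + 36 + 40 + 21
UFP = 194

194


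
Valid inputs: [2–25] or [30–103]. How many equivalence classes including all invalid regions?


Valid ranges: [2,25] and [30,103]
Class 1: x < 2 — invalid
Class 2: 2 ≤ x ≤ 25 — valid
Class 3: 25 < x < 30 — invalid (gap between ranges)
Class 4: 30 ≤ x ≤ 103 — valid
Class 5: x > 103 — invalid
Total equivalence classes: 5

5 equivalence classes


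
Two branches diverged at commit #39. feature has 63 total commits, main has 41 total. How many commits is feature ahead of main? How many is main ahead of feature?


Common ancestor: commit #39
feature commits after divergence: 63 - 39 = 24
main commits after divergence: 41 - 39 = 2
feature is 24 commits ahead of main
main is 2 commits ahead of feature

feature ahead: 24, main ahead: 2


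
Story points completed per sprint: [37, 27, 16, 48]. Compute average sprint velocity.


Formula: Avg velocity = Total points / Number of sprints
Points: [37, 27, 16, 48]
Sum = 37 + 27 + 16 + 48 = 128
Avg velocity = 128 / 4 = 32.0 points/sprint

32.0 points/sprint


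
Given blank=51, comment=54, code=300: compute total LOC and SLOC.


Total LOC = blank + comment + code
Total LOC = 51 + 54 + 300 = 405
SLOC (source only) = code = 300

Total LOC: 405, SLOC: 300


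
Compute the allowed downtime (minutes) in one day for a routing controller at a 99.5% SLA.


Formula: allowed downtime = period * (100 - SLA) / 100
Period (day) = 1440 minutes
Unavailability fraction = (100 - 99.5) / 100
Allowed downtime = 1440 * (100 - 99.5) / 100
Allowed downtime = 7.2 minutes

7.2 minutes


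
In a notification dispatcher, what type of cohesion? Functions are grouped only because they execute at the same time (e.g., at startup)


Reasoning: Related by timing only
Type: Temporal cohesion

Temporal cohesion


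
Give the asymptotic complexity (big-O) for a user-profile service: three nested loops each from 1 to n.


Reasoning: three levels of nesting over n
Complexity: O(n^3)

O(n^3)


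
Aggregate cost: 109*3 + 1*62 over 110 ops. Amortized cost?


Formula: Amortized cost = Total cost / Operations
Total cost = (109 * 3) + (1 * 62)
Total cost = 327 + 62 = 389
Amortized = 389 / 110 = 3.5364

3.5364


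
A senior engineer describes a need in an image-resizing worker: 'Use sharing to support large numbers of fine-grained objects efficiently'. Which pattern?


This matches the Flyweight pattern

Flyweight


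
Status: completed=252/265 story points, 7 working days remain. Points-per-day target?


Formula: Required rate = Remaining points / Days left
Remaining = 265 - 252 = 13 points
Required rate = 13 / 7 = 1.86 points/day

1.86 points/day


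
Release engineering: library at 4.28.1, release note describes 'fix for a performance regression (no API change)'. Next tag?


Current: 4.28.1
Change category: 'fix for a performance regression (no API change)' → patch bump
SemVer rule: patch bump → increment PATCH (MAJOR and MINOR unchanged)
New: 4.28.2

4.28.2


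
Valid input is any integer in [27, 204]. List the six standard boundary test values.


Range: [27, 204]
Boundaries: just below min, min, min+1, max-1, max, just above max
Values: [26, 27, 28, 203, 204, 205]

[26, 27, 28, 203, 204, 205]


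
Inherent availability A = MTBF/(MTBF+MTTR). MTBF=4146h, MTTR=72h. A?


Availability = MTBF / (MTBF + MTTR)
Availability = 4146 / (4146 + 72)
Availability = 4146 / 4218
Availability = 98.293%

98.293%


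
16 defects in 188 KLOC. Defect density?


Defect density = defects / KLOC
Defect density = 16 / 188
Defect density = 0.085 defects/KLOC

0.085 defects/KLOC


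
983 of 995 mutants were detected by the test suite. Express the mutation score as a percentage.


Mutation score = killed / total * 100
Mutation score = 983 / 995 * 100
Mutation score = 98.79%

98.79%


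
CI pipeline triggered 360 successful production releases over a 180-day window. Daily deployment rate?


Formula: deployments per day = releases / days
= 360 / 180
= 2.0 deploys/day
(equivalently, 14.0 deploys/week)

2.0 deploys/day


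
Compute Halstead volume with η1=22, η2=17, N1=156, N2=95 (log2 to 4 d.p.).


Formula: V = N * log2(η), where N = N1 + N2 and η = η1 + η2
η = 22 + 17 = 39
N = 156 + 95 = 251
log2(39) ≈ 5.2854
V = 251 * 5.2854 = 1326.64

1326.64


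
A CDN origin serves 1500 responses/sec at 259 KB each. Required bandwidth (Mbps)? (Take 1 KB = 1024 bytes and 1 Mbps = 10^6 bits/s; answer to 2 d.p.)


Formula: Mbps = payload_bytes * RPS * 8 / 1e6
Payload per request = 259 KB = 259 * 1024 = 265216 bytes
Total bytes/sec = 265216 * 1500 = 397824000
Total bits/sec = 397824000 * 8 = 3182592000
Mbps = 3182592000 / 1e6 = 3182.59

3182.59 Mbps


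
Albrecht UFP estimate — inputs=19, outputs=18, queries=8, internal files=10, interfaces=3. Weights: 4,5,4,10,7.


UFP = EI*4 + EO*5 + EQ*4 + ILF*10 + EIF*7
UFP = 19*4 + 18*5 + 8*4 + 10*10 + 3*7
UFP = 76 + 90 + 32 + 100 + 21
UFP = 319

319


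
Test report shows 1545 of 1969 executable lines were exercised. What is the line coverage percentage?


Coverage = covered / total * 100
Coverage = 1545 / 1969 * 100
Coverage = 78.47%

78.47%


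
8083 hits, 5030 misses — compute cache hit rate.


Formula: hit rate = hits / (hits + misses) * 100
hit rate = 8083 / (8083 + 5030) * 100
hit rate = 8083 / 13113 * 100
hit rate = 61.64%

61.64%


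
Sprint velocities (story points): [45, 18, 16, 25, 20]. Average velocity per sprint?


Formula: Avg velocity = Total points / Number of sprints
Points: [45, 18, 16, 25, 20]
Sum = 45 + 18 + 16 + 25 + 20 = 124
Avg velocity = 124 / 5 = 24.8 points/sprint

24.8 points/sprint


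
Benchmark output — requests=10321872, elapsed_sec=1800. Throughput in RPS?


Formula: throughput = requests / seconds
throughput = 10321872 / 1800
throughput = 5734.37 requests/second

5734.37 requests/second


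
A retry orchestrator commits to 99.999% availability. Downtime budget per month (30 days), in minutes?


Formula: allowed downtime = period * (100 - SLA) / 100
Period (month (30 days)) = 43200 minutes
Unavailability fraction = (100 - 99.999) / 100
Allowed downtime = 43200 * (100 - 99.999) / 100
Allowed downtime = 0.432 minutes

0.432 minutes


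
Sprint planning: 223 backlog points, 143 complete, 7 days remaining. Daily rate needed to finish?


Formula: Required rate = Remaining points / Days left
Remaining = 223 - 143 = 80 points
Required rate = 80 / 7 = 11.43 points/day

11.43 points/day


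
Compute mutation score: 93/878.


Mutation score = killed / total * 100
Mutation score = 93 / 878 * 100
Mutation score = 10.59%

10.59%


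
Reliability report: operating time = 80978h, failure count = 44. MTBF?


Formula: MTBF = Total operating time / Number of failures
MTBF = 80978 / 44
MTBF = 1840.41 hours

1840.41 hours


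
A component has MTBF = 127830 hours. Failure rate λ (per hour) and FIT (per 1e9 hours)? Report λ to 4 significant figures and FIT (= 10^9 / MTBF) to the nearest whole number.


Formula: λ = 1 / MTBF; FIT = λ × 1e9 = 1e9 / MTBF
λ = 1 / 127830 ≈ 7.823e-06 failures/hour
FIT = 1e9 / 127830 ≈ 7823 failures per 1e9 hours (nearest whole number)

λ = 7.823e-06 /h, FIT = 7823


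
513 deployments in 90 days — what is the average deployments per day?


Formula: deployments per day = releases / days
= 513 / 90
= 5.7 deploys/day
(equivalently, 39.9 deploys/week)

5.7 deploys/day


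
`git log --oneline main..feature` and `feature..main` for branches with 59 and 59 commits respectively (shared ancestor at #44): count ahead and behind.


Common ancestor: commit #44
feature commits after divergence: 59 - 44 = 15
main commits after divergence: 59 - 44 = 15
feature is 15 commits ahead of main
main is 15 commits ahead of feature

feature ahead: 15, main ahead: 15


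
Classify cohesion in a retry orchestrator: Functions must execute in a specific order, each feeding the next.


Reasoning: Output of one is input to next
Type: Sequential cohesion

Sequential cohesion


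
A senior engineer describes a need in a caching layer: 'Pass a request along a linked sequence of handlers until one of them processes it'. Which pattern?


This matches the Chain of Responsibility pattern

Chain of Responsibility


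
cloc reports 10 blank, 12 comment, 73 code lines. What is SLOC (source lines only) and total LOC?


Total LOC = blank + comment + code
Total LOC = 10 + 12 + 73 = 95
SLOC (source only) = code = 73

Total LOC: 95, SLOC: 73


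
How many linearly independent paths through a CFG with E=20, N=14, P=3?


Formula: V(G) = E - N + 2P
V(G) = 20 - 14 + 2*3
V(G) = 6 + 6
V(G) = 12

12


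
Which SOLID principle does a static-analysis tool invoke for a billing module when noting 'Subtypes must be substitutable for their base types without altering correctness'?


This describes the Liskov Substitution Principle (LSP)

Liskov Substitution Principle (LSP)


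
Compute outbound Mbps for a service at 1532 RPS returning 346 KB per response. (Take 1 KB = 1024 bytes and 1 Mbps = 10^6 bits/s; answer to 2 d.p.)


Formula: Mbps = payload_bytes * RPS * 8 / 1e6
Payload per request = 346 KB = 346 * 1024 = 354304 bytes
Total bytes/sec = 354304 * 1532 = 542793728
Total bits/sec = 542793728 * 8 = 4342349824
Mbps = 4342349824 / 1e6 = 4342.35

4342.35 Mbps


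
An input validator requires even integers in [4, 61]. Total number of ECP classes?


Constraint: even integers in [4, 61]
Class 1: x < 4 — out-of-range invalid
Class 2: x in [4,61] but odd — wrong type invalid
Class 3: x in [4,61] and even — valid
Class 4: x > 61 — out-of-range invalid
Total equivalence classes: 4

4 equivalence classes


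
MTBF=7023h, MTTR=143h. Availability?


Availability = MTBF / (MTBF + MTTR)
Availability = 7023 / (7023 + 143)
Availability = 7023 / 7166
Availability = 98.0045%

98.0045%


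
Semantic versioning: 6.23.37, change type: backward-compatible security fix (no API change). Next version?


Current: 6.23.37
Change category: 'backward-compatible security fix (no API change)' → patch bump
SemVer rule: patch bump → increment PATCH (MAJOR and MINOR unchanged)
New: 6.23.38

6.23.38


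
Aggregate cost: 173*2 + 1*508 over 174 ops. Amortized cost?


Formula: Amortized cost = Total cost / Operations
Total cost = (173 * 2) + (1 * 508)
Total cost = 346 + 508 = 854
Amortized = 854 / 174 = 4.908

4.908


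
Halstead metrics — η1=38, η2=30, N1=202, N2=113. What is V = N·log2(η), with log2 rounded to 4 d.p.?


Formula: V = N * log2(η), where N = N1 + N2 and η = η1 + η2
η = 38 + 30 = 68
N = 202 + 113 = 315
log2(68) ≈ 6.0875
V = 315 * 6.0875 = 1917.56

1917.56


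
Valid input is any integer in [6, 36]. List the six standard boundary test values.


Range: [6, 36]
Boundaries: just below min, min, min+1, max-1, max, just above max
Values: [5, 6, 7, 35, 36, 37]

[5, 6, 7, 35, 36, 37]


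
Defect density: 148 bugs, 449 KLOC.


Defect density = defects / KLOC
Defect density = 148 / 449
Defect density = 0.33 defects/KLOC

0.33 defects/KLOC


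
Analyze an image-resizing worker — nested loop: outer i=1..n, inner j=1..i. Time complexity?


Reasoning: triangle: n(n+1)/2 ~ n^2/2
Complexity: O(n^2)

O(n^2)


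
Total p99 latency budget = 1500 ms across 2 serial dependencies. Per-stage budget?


Formula: per_stage = total_budget / stages
per_stage = 1500 / 2
per_stage = 750.0 ms

750.0 ms


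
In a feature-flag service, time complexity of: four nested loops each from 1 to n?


Reasoning: four levels of nesting
Complexity: O(n^4)

O(n^4)


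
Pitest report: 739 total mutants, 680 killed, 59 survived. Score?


Mutation score = killed / total * 100
Mutation score = 680 / 739 * 100
Mutation score = 92.02%

92.02%


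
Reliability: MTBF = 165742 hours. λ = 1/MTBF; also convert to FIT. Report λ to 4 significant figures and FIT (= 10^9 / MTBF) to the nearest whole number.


Formula: λ = 1 / MTBF; FIT = λ × 1e9 = 1e9 / MTBF
λ = 1 / 165742 ≈ 6.033e-06 failures/hour
FIT = 1e9 / 165742 ≈ 6033 failures per 1e9 hours (nearest whole number)

λ = 6.033e-06 /h, FIT = 6033


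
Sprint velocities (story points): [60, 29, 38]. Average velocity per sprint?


Formula: Avg velocity = Total points / Number of sprints
Points: [60, 29, 38]
Sum = 60 + 29 + 38 = 127
Avg velocity = 127 / 3 = 42.33 points/sprint

42.33 points/sprint


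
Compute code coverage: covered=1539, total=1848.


Coverage = covered / total * 100
Coverage = 1539 / 1848 * 100
Coverage = 83.28%

83.28%


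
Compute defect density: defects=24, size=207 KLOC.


Defect density = defects / KLOC
Defect density = 24 / 207
Defect density = 0.116 defects/KLOC

0.116 defects/KLOC


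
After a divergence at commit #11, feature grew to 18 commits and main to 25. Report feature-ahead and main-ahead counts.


Common ancestor: commit #11
feature commits after divergence: 18 - 11 = 7
main commits after divergence: 25 - 11 = 14
feature is 7 commits ahead of main
main is 14 commits ahead of feature

feature ahead: 7, main ahead: 14


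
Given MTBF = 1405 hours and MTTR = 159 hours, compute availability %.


Availability = MTBF / (MTBF + MTTR)
Availability = 1405 / (1405 + 159)
Availability = 1405 / 1564
Availability = 89.8338%

89.8338%


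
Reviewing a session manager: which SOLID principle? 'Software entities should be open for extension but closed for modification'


This describes the Open/Closed Principle (OCP)

Open/Closed Principle (OCP)


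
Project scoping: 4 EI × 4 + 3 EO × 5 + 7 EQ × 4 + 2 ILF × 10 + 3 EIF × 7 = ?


UFP = EI*4 + EO*5 + EQ*4 + ILF*10 + EIF*7
UFP = 4*4 + 3*5 + 7*4 + 2*10 + 3*7
UFP = 16 + 15 + 28 + 20 + 21
UFP = 100

100


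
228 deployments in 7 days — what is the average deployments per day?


Formula: deployments per day = releases / days
= 228 / 7
= 32.571 deploys/day
(equivalently, 228.0 deploys/week)

32.571 deploys/day


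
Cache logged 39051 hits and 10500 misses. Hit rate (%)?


Formula: hit rate = hits / (hits + misses) * 100
hit rate = 39051 / (39051 + 10500) * 100
hit rate = 39051 / 49551 * 100
hit rate = 78.81%

78.81%


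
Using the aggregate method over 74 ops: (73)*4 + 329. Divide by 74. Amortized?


Formula: Amortized cost = Total cost / Operations
Total cost = (73 * 4) + (1 * 329)
Total cost = 292 + 329 = 621
Amortized = 621 / 74 = 8.3919

8.3919


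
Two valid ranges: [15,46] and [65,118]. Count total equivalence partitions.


Valid ranges: [15,46] and [65,118]
Class 1: x < 15 — invalid
Class 2: 15 ≤ x ≤ 46 — valid
Class 3: 46 < x < 65 — invalid (gap between ranges)
Class 4: 65 ≤ x ≤ 118 — valid
Class 5: x > 118 — invalid
Total equivalence classes: 5

5 equivalence classes


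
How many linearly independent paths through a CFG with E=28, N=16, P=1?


Formula: V(G) = E - N + 2P
V(G) = 28 - 16 + 2*1
V(G) = 12 + 2
V(G) = 14

14


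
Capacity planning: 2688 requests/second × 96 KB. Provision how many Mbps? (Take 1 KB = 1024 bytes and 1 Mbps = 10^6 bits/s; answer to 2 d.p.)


Formula: Mbps = payload_bytes * RPS * 8 / 1e6
Payload per request = 96 KB = 96 * 1024 = 98304 bytes
Total bytes/sec = 98304 * 2688 = 264241152
Total bits/sec = 264241152 * 8 = 2113929216
Mbps = 2113929216 / 1e6 = 2113.93

2113.93 Mbps


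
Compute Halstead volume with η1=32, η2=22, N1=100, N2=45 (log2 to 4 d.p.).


Formula: V = N * log2(η), where N = N1 + N2 and η = η1 + η2
η = 32 + 22 = 54
N = 100 + 45 = 145
log2(54) ≈ 5.7549
V = 145 * 5.7549 = 834.46

834.46


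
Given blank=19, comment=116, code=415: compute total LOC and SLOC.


Total LOC = blank + comment + code
Total LOC = 19 + 116 + 415 = 550
SLOC (source only) = code = 415

Total LOC: 550, SLOC: 415


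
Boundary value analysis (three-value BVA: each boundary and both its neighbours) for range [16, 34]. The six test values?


Range: [16, 34]
Boundaries: just below min, min, min+1, max-1, max, just above max
Values: [15, 16, 17, 33, 34, 35]

[15, 16, 17, 33, 34, 35]


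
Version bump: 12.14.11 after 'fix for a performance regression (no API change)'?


Current: 12.14.11
Change category: 'fix for a performance regression (no API change)' → patch bump
SemVer rule: patch bump → increment PATCH (MAJOR and MINOR unchanged)
New: 12.14.12

12.14.12


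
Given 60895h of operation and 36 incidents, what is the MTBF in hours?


Formula: MTBF = Total operating time / Number of failures
MTBF = 60895 / 36
MTBF = 1691.53 hours

1691.53 hours


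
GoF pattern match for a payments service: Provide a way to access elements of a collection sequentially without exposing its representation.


This matches the Iterator pattern

Iterator


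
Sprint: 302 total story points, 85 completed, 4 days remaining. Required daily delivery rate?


Formula: Required rate = Remaining points / Days left
Remaining = 302 - 85 = 217 points
Required rate = 217 / 4 = 54.25 points/day

54.25 points/day
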